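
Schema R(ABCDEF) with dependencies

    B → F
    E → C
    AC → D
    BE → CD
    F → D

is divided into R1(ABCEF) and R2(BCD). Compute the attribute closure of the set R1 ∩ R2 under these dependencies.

BCDF

R1 ∩ R2 = {BC}.
B → F applies, adding F
F → D applies, adding D
Closure: {BCDF}.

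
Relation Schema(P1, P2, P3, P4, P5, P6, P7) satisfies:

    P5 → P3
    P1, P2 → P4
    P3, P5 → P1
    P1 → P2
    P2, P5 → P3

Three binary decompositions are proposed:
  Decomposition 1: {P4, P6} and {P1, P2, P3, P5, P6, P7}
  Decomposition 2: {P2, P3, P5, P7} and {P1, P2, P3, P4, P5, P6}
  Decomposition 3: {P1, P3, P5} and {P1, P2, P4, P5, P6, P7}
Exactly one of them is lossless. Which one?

Decomposition 3

Decomposition 1: common = {P6}, closure = {P6} → lossy.
Decomposition 2: common = {P2, P3, P5}, closure = {P1, P2, P3, P4, P5} → lossy.
Decomposition 3: common = {P1, P5}, closure = {P1, P2, P3, P4, P5} → lossless.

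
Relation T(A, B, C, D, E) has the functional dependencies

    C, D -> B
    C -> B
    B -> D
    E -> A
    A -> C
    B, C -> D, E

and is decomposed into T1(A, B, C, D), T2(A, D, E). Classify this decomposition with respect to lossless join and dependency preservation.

Lossless test: (A, D)⁺ = {A, B, C, D, E}, which contains all of one fragment — lossless.
Dependency preservation: B, C → D, E is not contained in any single fragment, but the restricted closure of its left-hand side across the fragments still reaches the right-hand side; the remaining FDs each lie inside some fragment. All dependencies are preserved.

lossless and dependency-preserving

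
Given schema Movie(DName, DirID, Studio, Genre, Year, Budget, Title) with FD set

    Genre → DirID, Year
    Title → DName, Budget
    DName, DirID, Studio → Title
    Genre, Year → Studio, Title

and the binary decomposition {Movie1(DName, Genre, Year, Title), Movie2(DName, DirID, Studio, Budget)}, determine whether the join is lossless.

Common attributes: Movie1 ∩ Movie2 = {DName}.
No dependency enlarges {DName}, so (DName)⁺ = {DName}.
The closure contains neither all of Movie1 = {DName, Genre, Year, Title} nor all of Movie2 = {DName, DirID, Studio, Budget}, so the common attributes are not a superkey of either fragment. The join is lossy.

No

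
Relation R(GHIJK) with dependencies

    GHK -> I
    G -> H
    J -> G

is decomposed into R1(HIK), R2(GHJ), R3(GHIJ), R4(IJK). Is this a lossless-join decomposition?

Yes

Chase test. Columns are GHIJK; row i has aⱼ where attribute j ∈ Ri, else bᵢⱼ.
Initial tableau (one row per fragment):
  row 1: b11 a2 a3 b14 a5
  row 2: a1 a2 b23 a4 b25
  row 3: a1 a2 a3 a4 b35
  row 4: b41 b42 a3 a4 a5
Rows 2 and 4 agree on J; apply J→G and equate their G entries.
Rows 2 and 4 agree on G; apply G→H and equate their H entries.
Row 4 is now all distinguished symbols — the join is lossless.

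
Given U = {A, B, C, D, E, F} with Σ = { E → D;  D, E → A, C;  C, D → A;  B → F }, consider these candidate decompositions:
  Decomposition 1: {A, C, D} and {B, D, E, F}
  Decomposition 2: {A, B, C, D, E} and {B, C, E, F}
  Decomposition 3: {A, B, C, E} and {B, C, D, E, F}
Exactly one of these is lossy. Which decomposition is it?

Decomposition 1

Decomposition 1: common = {D}, closure = {D} → lossy.
Decomposition 2: common = {B, C, E}, closure = {A, B, C, D, E, F} → lossless.
Decomposition 3: common = {B, C, E}, closure = {A, B, C, D, E, F} → lossless.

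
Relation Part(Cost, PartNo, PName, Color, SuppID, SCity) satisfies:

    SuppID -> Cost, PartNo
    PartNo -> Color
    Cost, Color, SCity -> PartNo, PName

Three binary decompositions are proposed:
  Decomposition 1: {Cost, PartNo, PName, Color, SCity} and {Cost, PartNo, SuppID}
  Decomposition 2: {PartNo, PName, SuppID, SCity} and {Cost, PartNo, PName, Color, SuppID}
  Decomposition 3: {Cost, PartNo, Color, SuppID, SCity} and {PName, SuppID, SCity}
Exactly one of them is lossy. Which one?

Decomposition 1: common = {Cost, PartNo}, closure = {Cost, PartNo, Color} → lossy.
Decomposition 2: common = {PartNo, PName, SuppID}, closure = {Cost, PartNo, PName, Color, SuppID} → lossless.
Decomposition 3: common = {SuppID, SCity}, closure = {Cost, PartNo, PName, Color, SuppID, SCity} → lossless.

Decomposition 1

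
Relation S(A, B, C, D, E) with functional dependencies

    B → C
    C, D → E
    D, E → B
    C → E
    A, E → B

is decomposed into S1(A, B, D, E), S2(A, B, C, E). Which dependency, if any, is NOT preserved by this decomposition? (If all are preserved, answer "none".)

none

B → C lies within S2.
C, D → E: restricted closure across fragments reaches E.
D, E → B lies within S1.
C → E lies within S2.
A, E → B lies within S1.
Every dependency is enforceable on the fragments, so the decomposition is dependency-preserving.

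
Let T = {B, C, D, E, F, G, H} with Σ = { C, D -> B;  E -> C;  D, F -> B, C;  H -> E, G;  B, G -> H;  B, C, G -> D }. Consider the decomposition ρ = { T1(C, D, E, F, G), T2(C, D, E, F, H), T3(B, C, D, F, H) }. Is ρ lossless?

Chase test. Columns are B, C, D, E, F, G, H; row i has aⱼ where attribute j ∈ Ti, else bᵢⱼ.
Initial tableau (one row per fragment):
  row 1: b11 a2 a3 a4 a5 a6 b17
  row 2: b21 a2 a3 a4 a5 b26 a7
  row 3: a1 a2 a3 b34 a5 b36 a7
Rows 1 and 2 agree on C, D; apply C, D→B and equate their B entries.
Rows 1 and 3 agree on C, D; apply C, D→B and equate their B entries.
Rows 2 and 3 agree on H; apply H→E, G and equate their E, G entries.
No row becomes fully distinguished — the join is lossy.

No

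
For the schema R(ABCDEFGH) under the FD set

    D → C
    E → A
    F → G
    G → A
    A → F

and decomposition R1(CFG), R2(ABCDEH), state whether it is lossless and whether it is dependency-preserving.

lossy and not dependency-preserving

Lossless test: (C)⁺ = {C}, which is a superkey of neither fragment — lossy.
Dependency preservation: the restricted closure of {G} across the fragments never reaches {A}, so G → A cannot be enforced without a join — not preserved.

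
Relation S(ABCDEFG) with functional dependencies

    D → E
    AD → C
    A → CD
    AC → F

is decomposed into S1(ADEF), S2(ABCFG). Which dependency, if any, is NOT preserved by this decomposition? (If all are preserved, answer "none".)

D → E lies within S1.
AD → C: restricted closure across fragments reaches C.
A → CD: restricted closure across fragments reaches CD.
AC → F lies within S2.
Every dependency is enforceable on the fragments, so the decomposition is dependency-preserving.

none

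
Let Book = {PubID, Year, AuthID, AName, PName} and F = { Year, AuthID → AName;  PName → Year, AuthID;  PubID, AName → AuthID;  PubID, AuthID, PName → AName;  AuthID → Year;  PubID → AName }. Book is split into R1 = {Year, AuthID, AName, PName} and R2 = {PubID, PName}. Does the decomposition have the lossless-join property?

Yes

Common attributes: R1 ∩ R2 = {PName}.
Closure of {PName}: PName → Year, AuthID applies, adding Year, AuthID; Year, AuthID → AName applies, adding AName. So (PName)⁺ = {Year, AuthID, AName, PName}.
This closure contains every attribute of R1, so R1 ∩ R2 → R1. The join is lossless.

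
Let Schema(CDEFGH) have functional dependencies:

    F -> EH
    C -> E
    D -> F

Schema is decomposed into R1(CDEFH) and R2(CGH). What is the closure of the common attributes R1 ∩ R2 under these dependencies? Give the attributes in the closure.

R1 ∩ R2 = {CH}.
C → E applies, adding E
Closure: {CEH}.

CEH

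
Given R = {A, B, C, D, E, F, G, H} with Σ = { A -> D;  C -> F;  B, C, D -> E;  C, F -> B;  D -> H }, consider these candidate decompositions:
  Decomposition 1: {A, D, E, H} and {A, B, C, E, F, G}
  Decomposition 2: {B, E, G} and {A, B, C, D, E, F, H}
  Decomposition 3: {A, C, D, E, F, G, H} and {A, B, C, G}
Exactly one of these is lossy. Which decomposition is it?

Decomposition 2

Decomposition 1: common = {A, E}, closure = {A, D, E, H} → lossless.
Decomposition 2: common = {B, E}, closure = {B, E} → lossy.
Decomposition 3: common = {A, C, G}, closure = {A, B, C, D, E, F, G, H} → lossless.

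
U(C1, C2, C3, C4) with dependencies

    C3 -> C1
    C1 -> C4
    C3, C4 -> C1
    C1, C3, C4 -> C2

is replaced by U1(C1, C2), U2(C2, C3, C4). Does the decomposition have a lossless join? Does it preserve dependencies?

lossy and not dependency-preserving

Lossless test: (C2)⁺ = {C2}, which is a superkey of neither fragment — lossy.
Dependency preservation: the restricted closure of {C3} across the fragments never reaches {C1}, so C3 → C1 cannot be enforced without a join — not preserved.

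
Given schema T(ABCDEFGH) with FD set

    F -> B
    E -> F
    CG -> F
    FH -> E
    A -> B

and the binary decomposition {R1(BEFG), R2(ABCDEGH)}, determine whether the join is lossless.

Yes

Common attributes: R1 ∩ R2 = {BEG}.
Closure of {BEG}: E → F applies, adding F. So (BEG)⁺ = {BEFG}.
This closure contains every attribute of R1, so R1 ∩ R2 → R1. The join is lossless.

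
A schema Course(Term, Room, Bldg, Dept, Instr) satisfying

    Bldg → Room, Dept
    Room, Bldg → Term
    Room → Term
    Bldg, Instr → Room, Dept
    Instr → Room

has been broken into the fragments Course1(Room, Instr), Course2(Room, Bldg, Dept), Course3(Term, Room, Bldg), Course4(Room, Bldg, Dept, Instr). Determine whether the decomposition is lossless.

Yes

Chase test. Columns are Term, Room, Bldg, Dept, Instr; row i has aⱼ where attribute j ∈ Coursei, else bᵢⱼ.
Initial tableau (one row per fragment):
  row 1: b11 a2 b13 b14 a5
  row 2: b21 a2 a3 a4 b25
  row 3: a1 a2 a3 b34 b35
  row 4: b41 a2 a3 a4 a5
Rows 2 and 3 agree on Bldg; apply Bldg→Room, Dept and equate their Room, Dept entries.
Rows 2 and 3 agree on Room, Bldg; apply Room, Bldg→Term and equate their Term entries.
Rows 2 and 4 agree on Room, Bldg; apply Room, Bldg→Term and equate their Term entries.
Rows 1 and 2 agree on Room; apply Room→Term and equate their Term entries.
Row 4 is now all distinguished symbols — the join is lossless.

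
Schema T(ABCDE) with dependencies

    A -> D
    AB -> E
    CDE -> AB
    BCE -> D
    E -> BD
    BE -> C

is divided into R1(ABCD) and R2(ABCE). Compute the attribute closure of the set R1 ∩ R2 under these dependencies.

R1 ∩ R2 = {ABC}.
A → D applies, adding D
AB → E applies, adding E
Closure: {ABCDE}.

ABCDE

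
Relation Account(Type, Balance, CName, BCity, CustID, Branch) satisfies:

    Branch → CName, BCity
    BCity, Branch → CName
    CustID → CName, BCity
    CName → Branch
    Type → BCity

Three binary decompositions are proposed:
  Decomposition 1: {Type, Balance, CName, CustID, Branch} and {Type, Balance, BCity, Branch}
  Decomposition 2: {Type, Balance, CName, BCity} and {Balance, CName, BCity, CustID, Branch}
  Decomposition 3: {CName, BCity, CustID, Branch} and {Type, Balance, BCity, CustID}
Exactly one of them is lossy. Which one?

Decomposition 1: common = {Type, Balance, Branch}, closure = {Type, Balance, CName, BCity, Branch} → lossless.
Decomposition 2: common = {Balance, CName, BCity}, closure = {Balance, CName, BCity, Branch} → lossy.
Decomposition 3: common = {BCity, CustID}, closure = {CName, BCity, CustID, Branch} → lossless.

Decomposition 2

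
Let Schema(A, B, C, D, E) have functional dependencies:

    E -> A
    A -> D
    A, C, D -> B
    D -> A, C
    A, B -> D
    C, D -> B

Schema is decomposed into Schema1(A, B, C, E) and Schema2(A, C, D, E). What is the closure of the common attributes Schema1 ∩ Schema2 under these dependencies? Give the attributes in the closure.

A, B, C, D, E

Schema1 ∩ Schema2 = {A, C, E}.
A → D applies, adding D
A, C, D → B applies, adding B
Closure: {A, B, C, D, E}.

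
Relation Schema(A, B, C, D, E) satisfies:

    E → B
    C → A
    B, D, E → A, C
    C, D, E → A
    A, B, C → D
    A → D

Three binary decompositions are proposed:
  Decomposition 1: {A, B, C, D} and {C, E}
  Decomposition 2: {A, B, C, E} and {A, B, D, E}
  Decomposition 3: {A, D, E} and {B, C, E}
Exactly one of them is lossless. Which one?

Decomposition 1: common = {C}, closure = {A, C, D} → lossy.
Decomposition 2: common = {A, B, E}, closure = {A, B, C, D, E} → lossless.
Decomposition 3: common = {E}, closure = {B, E} → lossy.

Decomposition 2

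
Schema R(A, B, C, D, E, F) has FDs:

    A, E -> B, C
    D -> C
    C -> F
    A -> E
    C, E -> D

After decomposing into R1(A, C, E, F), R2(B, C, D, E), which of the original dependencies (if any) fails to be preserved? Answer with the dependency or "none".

Check A, E → B, C: no single fragment contains all of {A, B, C, E}, and the restricted closure of {A, E} across the fragments never reaches {B, C}.
D → C is preserved.
C → F is preserved.
A → E is preserved.
C, E → D is preserved.

A, E -> B, C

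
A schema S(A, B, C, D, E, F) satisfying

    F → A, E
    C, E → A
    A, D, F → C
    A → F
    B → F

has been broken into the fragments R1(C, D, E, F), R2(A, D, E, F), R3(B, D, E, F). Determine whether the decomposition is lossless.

Chase test. Columns are A, B, C, D, E, F; row i has aⱼ where attribute j ∈ Ri, else bᵢⱼ.
Initial tableau (one row per fragment):
  row 1: b11 b12 a3 a4 a5 a6
  row 2: a1 b22 b23 a4 a5 a6
  row 3: b31 a2 b33 a4 a5 a6
Rows 1 and 2 agree on F; apply F→A, E and equate their A, E entries.
Rows 1 and 3 agree on F; apply F→A, E and equate their A, E entries.
Rows 1 and 2 agree on A, D, F; apply A, D, F→C and equate their C entries.
Rows 1 and 3 agree on A, D, F; apply A, D, F→C and equate their C entries.
Row 3 is now all distinguished symbols — the join is lossless.

Yes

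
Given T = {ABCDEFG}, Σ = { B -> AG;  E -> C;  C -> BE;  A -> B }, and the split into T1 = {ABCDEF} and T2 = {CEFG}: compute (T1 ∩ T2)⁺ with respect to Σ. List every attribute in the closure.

ABCEFG

T1 ∩ T2 = {CEF}.
C → BE applies, adding B
B → AG applies, adding AG
Closure: {ABCEFG}.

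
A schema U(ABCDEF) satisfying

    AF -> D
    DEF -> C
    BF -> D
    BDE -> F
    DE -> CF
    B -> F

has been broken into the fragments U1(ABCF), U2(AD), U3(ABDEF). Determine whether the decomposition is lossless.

No

Chase test. Columns are ABCDEF; row i has aⱼ where attribute j ∈ Ui, else bᵢⱼ.
Initial tableau (one row per fragment):
  row 1: a1 a2 a3 b14 b15 a6
  row 2: a1 b22 b23 a4 b25 b26
  row 3: a1 a2 b33 a4 a5 a6
Rows 1 and 3 agree on AF; apply AF→D and equate their D entries.
No row becomes fully distinguished — the join is lossy.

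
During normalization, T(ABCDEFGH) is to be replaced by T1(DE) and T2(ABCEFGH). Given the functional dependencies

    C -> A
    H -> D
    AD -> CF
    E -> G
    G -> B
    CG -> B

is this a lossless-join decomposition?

No

Common attributes: T1 ∩ T2 = {E}.
Closure of {E}: E → G applies, adding G; G → B applies, adding B. So (E)⁺ = {BEG}.
The closure contains neither all of T1 = {DE} nor all of T2 = {ABCEFGH}, so the common attributes are not a superkey of either fragment. The join is lossy.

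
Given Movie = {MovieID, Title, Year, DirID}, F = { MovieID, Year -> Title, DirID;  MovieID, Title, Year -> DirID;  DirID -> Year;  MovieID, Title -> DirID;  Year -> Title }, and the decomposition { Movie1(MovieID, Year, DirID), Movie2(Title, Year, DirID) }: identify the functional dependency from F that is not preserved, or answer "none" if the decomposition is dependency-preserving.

MovieID, Title -> DirID

Check MovieID, Title → DirID: no single fragment contains all of {MovieID, Title, DirID}, and the restricted closure of {MovieID, Title} across the fragments never reaches {DirID}.
MovieID, Year → Title, DirID is preserved.
MovieID, Title, Year → DirID is preserved.
DirID → Year is preserved.
Year → Title is preserved.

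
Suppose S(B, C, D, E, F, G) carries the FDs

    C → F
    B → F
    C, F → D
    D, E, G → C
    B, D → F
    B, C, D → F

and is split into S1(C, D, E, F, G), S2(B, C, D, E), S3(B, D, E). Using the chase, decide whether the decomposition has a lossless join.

No

Chase test. Columns are B, C, D, E, F, G; row i has aⱼ where attribute j ∈ Si, else bᵢⱼ.
Initial tableau (one row per fragment):
  row 1: b11 a2 a3 a4 a5 a6
  row 2: a1 a2 a3 a4 b25 b26
  row 3: a1 b32 a3 a4 b35 b36
Rows 1 and 2 agree on C; apply C→F and equate their F entries.
Rows 2 and 3 agree on B; apply B→F and equate their F entries.
No row becomes fully distinguished — the join is lossy.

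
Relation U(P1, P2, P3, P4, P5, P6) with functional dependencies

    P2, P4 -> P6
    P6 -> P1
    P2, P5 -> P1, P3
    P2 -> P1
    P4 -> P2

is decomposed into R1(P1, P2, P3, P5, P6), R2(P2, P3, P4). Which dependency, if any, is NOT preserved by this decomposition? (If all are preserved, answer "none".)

Check P2, P4 → P6: no single fragment contains all of {P2, P4, P6}, and the restricted closure of {P2, P4} across the fragments never reaches {P6}.
P6 → P1 is preserved.
P2, P5 → P1, P3 is preserved.
P2 → P1 is preserved.
P4 → P2 is preserved.

P2, P4 -> P6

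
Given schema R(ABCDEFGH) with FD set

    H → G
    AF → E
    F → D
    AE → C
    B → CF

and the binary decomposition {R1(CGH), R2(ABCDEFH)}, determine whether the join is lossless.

Yes

Common attributes: R1 ∩ R2 = {CH}.
Closure of {CH}: H → G applies, adding G. So (CH)⁺ = {CGH}.
This closure contains every attribute of R1, so R1 ∩ R2 → R1. The join is lossless.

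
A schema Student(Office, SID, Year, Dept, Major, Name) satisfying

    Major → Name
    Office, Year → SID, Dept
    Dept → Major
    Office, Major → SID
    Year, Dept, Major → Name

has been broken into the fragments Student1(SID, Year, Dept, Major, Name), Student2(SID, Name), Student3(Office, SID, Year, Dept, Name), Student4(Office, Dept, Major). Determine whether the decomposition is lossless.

Yes

Chase test. Columns are Office, SID, Year, Dept, Major, Name; row i has aⱼ where attribute j ∈ Studenti, else bᵢⱼ.
Initial tableau (one row per fragment):
  row 1: b11 a2 a3 a4 a5 a6
  row 2: b21 a2 b23 b24 b25 a6
  row 3: a1 a2 a3 a4 b35 a6
  row 4: a1 b42 b43 a4 a5 b46
Rows 1 and 4 agree on Major; apply Major→Name and equate their Name entries.
Rows 1 and 3 agree on Dept; apply Dept→Major and equate their Major entries.
Rows 3 and 4 agree on Office, Major; apply Office, Major→SID and equate their SID entries.
Row 3 is now all distinguished symbols — the join is lossless.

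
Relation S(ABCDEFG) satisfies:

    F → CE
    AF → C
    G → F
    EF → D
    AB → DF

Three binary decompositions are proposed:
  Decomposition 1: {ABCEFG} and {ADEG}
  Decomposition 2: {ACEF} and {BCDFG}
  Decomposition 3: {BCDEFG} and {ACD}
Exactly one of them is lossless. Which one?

Decomposition 1

Decomposition 1: common = {AEG}, closure = {ACDEFG} → lossless.
Decomposition 2: common = {CF}, closure = {CDEF} → lossy.
Decomposition 3: common = {CD}, closure = {CD} → lossy.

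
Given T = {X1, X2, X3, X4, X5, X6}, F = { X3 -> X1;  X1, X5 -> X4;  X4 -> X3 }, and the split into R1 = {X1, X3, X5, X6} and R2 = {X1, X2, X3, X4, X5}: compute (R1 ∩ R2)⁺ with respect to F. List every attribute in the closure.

X1, X3, X4, X5

R1 ∩ R2 = {X1, X3, X5}.
X1, X5 → X4 applies, adding X4
Closure: {X1, X3, X4, X5}.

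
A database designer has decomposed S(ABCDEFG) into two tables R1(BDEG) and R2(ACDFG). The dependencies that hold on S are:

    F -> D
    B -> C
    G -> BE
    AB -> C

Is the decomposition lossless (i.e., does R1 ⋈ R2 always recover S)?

Yes

Common attributes: R1 ∩ R2 = {DG}.
Closure of {DG}: G → BE applies, adding BE; B → C applies, adding C. So (DG)⁺ = {BCDEG}.
This closure contains every attribute of R1, so R1 ∩ R2 → R1. The join is lossless.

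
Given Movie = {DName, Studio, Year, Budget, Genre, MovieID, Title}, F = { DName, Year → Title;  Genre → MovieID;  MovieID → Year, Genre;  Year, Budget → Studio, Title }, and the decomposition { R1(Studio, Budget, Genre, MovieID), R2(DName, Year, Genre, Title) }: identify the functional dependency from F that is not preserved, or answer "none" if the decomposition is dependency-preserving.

Check Year, Budget → Studio, Title: no single fragment contains all of {Studio, Year, Budget, Title}, and the restricted closure of {Year, Budget} across the fragments never reaches {Studio, Title}.
DName, Year → Title is preserved.
Genre → MovieID is preserved.
MovieID → Year, Genre is preserved.

Year, Budget → Studio, Title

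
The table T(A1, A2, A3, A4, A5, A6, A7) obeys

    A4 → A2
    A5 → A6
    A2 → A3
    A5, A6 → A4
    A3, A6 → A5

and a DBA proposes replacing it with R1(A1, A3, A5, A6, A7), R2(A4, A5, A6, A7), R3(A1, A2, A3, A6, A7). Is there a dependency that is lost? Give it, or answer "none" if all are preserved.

Check A4 → A2: no single fragment contains all of {A2, A4}, and the restricted closure of {A4} across the fragments never reaches {A2}.
A5 → A6 is preserved.
A2 → A3 is preserved.
A5, A6 → A4 is preserved.
A3, A6 → A5 is preserved.

A4 → A2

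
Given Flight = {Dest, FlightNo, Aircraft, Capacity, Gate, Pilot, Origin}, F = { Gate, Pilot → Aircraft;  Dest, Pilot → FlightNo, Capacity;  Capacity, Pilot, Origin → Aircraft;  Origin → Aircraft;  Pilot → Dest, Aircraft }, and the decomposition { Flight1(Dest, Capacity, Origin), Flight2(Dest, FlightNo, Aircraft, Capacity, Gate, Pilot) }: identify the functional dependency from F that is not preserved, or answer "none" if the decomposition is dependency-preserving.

Check Origin → Aircraft: no single fragment contains all of {Aircraft, Origin}, and the restricted closure of {Origin} across the fragments never reaches {Aircraft}.
Gate, Pilot → Aircraft is preserved.
Dest, Pilot → FlightNo, Capacity is preserved.
Capacity, Pilot, Origin → Aircraft is preserved.
Pilot → Dest, Aircraft is preserved.

Origin → Aircraft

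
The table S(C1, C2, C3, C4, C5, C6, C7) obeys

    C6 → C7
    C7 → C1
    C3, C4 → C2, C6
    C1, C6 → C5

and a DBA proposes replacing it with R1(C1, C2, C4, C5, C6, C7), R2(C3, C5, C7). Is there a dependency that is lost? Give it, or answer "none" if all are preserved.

C3, C4 → C2, C6

Check C3, C4 → C2, C6: no single fragment contains all of {C2, C3, C4, C6}, and the restricted closure of {C3, C4} across the fragments never reaches {C2, C6}.
C6 → C7 is preserved.
C7 → C1 is preserved.
C1, C6 → C5 is preserved.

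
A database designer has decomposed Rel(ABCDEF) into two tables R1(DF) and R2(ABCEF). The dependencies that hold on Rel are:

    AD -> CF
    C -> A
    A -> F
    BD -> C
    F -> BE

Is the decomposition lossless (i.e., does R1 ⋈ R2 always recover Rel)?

Common attributes: R1 ∩ R2 = {F}.
Closure of {F}: F → BE applies, adding BE. So (F)⁺ = {BEF}.
The closure contains neither all of R1 = {DF} nor all of R2 = {ABCEF}, so the common attributes are not a superkey of either fragment. The join is lossy.

No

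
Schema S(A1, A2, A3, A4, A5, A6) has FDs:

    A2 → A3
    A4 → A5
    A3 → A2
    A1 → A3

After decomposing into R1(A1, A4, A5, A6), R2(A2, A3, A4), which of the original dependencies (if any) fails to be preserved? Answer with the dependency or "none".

A1 → A3

Check A1 → A3: no single fragment contains all of {A1, A3}, and the restricted closure of {A1} across the fragments never reaches {A3}.
A2 → A3 is preserved.
A4 → A5 is preserved.
A3 → A2 is preserved.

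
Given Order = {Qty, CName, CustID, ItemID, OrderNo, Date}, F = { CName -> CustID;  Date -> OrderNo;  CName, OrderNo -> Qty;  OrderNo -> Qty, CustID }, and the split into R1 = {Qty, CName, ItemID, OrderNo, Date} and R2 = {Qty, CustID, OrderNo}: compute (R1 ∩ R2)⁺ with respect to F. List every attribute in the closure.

Qty, CustID, OrderNo

R1 ∩ R2 = {Qty, OrderNo}.
OrderNo → Qty, CustID applies, adding CustID
Closure: {Qty, CustID, OrderNo}.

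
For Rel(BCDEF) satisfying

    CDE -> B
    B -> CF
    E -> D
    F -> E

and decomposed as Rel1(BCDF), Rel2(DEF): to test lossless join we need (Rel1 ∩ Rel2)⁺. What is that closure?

Rel1 ∩ Rel2 = {DF}.
F → E applies, adding E
Closure: {DEF}.

DEF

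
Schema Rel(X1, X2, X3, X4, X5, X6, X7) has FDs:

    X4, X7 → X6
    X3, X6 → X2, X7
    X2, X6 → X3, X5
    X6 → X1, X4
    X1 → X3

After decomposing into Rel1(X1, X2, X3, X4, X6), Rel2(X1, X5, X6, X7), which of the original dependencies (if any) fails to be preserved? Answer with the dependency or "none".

Check X4, X7 → X6: no single fragment contains all of {X4, X6, X7}, and the restricted closure of {X4, X7} across the fragments never reaches {X6}.
X3, X6 → X2, X7 is preserved.
X2, X6 → X3, X5 is preserved.
X6 → X1, X4 is preserved.
X1 → X3 is preserved.

X4, X7 → X6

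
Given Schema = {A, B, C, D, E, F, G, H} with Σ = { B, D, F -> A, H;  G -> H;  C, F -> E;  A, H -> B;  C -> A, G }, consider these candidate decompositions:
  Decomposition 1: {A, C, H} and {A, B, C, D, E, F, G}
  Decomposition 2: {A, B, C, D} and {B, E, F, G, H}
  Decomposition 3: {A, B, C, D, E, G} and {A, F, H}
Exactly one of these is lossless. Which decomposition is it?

Decomposition 1: common = {A, C}, closure = {A, B, C, G, H} → lossless.
Decomposition 2: common = {B}, closure = {B} → lossy.
Decomposition 3: common = {A}, closure = {A} → lossy.

Decomposition 1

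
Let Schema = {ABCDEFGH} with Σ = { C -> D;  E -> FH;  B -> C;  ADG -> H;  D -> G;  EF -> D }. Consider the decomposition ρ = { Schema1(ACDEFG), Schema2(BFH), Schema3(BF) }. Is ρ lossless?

Chase test. Columns are ABCDEFGH; row i has aⱼ where attribute j ∈ Schemai, else bᵢⱼ.
Initial tableau (one row per fragment):
  row 1: a1 b12 a3 a4 a5 a6 a7 b18
  row 2: b21 a2 b23 b24 b25 a6 b27 a8
  row 3: b31 a2 b33 b34 b35 a6 b37 b38
Rows 2 and 3 agree on B; apply B→C and equate their C entries.
Rows 2 and 3 agree on C; apply C→D and equate their D entries.
Rows 2 and 3 agree on D; apply D→G and equate their G entries.
No row becomes fully distinguished — the join is lossy.

No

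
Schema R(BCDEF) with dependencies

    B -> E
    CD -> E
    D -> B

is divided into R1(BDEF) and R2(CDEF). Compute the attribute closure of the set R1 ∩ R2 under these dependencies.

BDEF

R1 ∩ R2 = {DEF}.
D → B applies, adding B
Closure: {BDEF}.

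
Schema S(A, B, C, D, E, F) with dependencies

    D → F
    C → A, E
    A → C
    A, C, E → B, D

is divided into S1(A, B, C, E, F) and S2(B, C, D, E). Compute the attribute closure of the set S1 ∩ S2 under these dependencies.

A, B, C, D, E, F

S1 ∩ S2 = {B, C, E}.
C → A, E applies, adding A
A, C, E → B, D applies, adding D
D → F applies, adding F
Closure: {A, B, C, D, E, F}.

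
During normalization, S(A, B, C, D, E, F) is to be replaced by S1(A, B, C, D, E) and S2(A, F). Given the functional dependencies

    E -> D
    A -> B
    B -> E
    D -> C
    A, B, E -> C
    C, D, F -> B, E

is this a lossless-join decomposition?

Common attributes: S1 ∩ S2 = {A}.
Closure of {A}: A → B applies, adding B; B → E applies, adding E; A, B, E → C applies, adding C; E → D applies, adding D. So (A)⁺ = {A, B, C, D, E}.
This closure contains every attribute of S1, so S1 ∩ S2 → S1. The join is lossless.

Yes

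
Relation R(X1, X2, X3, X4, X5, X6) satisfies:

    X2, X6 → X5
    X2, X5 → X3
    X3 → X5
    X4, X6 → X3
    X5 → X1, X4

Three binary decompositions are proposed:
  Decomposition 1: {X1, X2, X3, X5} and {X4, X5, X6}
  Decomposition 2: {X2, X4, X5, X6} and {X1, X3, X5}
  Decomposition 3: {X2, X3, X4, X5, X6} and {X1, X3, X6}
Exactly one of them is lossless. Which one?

Decomposition 3

Decomposition 1: common = {X5}, closure = {X1, X4, X5} → lossy.
Decomposition 2: common = {X5}, closure = {X1, X4, X5} → lossy.
Decomposition 3: common = {X3, X6}, closure = {X1, X3, X4, X5, X6} → lossless.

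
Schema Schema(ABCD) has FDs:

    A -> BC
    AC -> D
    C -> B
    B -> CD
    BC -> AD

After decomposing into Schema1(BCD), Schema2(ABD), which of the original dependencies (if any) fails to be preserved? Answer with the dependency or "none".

none

A → BC: restricted closure across fragments reaches BC.
AC → D: restricted closure across fragments reaches D.
C → B lies within Schema1.
B → CD lies within Schema1.
BC → AD: restricted closure across fragments reaches AD.
Every dependency is enforceable on the fragments, so the decomposition is dependency-preserving.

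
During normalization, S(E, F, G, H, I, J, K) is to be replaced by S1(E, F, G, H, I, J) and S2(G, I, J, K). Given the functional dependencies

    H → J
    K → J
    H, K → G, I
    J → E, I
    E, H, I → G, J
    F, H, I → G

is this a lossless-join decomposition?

Common attributes: S1 ∩ S2 = {G, I, J}.
Closure of {G, I, J}: J → E, I applies, adding E. So (G, I, J)⁺ = {E, G, I, J}.
The closure contains neither all of S1 = {E, F, G, H, I, J} nor all of S2 = {G, I, J, K}, so the common attributes are not a superkey of either fragment. The join is lossy.

No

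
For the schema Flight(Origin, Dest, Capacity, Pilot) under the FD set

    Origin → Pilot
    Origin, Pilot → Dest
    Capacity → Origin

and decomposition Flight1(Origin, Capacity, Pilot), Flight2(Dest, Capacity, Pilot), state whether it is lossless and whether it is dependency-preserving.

Lossless test: (Capacity, Pilot)⁺ = {Origin, Dest, Capacity, Pilot}, which contains all of one fragment — lossless.
Dependency preservation: the restricted closure of {Origin, Pilot} across the fragments never reaches {Dest}, so Origin, Pilot → Dest cannot be enforced without a join — not preserved.

lossless but not dependency-preserving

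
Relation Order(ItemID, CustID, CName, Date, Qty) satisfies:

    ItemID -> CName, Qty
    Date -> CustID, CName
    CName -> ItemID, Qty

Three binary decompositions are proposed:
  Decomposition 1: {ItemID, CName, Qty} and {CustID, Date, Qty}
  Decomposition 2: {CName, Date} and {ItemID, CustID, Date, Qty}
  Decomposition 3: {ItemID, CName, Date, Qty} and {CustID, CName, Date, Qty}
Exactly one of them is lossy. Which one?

Decomposition 1

Decomposition 1: common = {Qty}, closure = {Qty} → lossy.
Decomposition 2: common = {Date}, closure = {ItemID, CustID, CName, Date, Qty} → lossless.
Decomposition 3: common = {CName, Date, Qty}, closure = {ItemID, CustID, CName, Date, Qty} → lossless.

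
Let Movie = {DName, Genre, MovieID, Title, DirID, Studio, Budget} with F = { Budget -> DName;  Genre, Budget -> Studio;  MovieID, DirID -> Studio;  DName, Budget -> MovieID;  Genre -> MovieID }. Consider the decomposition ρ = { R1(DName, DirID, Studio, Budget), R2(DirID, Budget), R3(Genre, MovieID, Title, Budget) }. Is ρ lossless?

Chase test. Columns are DName, Genre, MovieID, Title, DirID, Studio, Budget; row i has aⱼ where attribute j ∈ Ri, else bᵢⱼ.
Initial tableau (one row per fragment):
  row 1: a1 b12 b13 b14 a5 a6 a7
  row 2: b21 b22 b23 b24 a5 b26 a7
  row 3: b31 a2 a3 a4 b35 b36 a7
Rows 1 and 2 agree on Budget; apply Budget→DName and equate their DName entries.
Rows 1 and 3 agree on Budget; apply Budget→DName and equate their DName entries.
Rows 1 and 2 agree on DName, Budget; apply DName, Budget→MovieID and equate their MovieID entries.
Rows 1 and 3 agree on DName, Budget; apply DName, Budget→MovieID and equate their MovieID entries.
Rows 1 and 2 agree on MovieID, DirID; apply MovieID, DirID→Studio and equate their Studio entries.
No row becomes fully distinguished — the join is lossy.

No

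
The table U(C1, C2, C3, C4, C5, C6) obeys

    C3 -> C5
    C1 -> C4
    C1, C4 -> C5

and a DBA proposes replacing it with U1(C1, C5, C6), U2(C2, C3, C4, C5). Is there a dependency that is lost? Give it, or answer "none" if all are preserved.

C1 -> C4

Check C1 → C4: no single fragment contains all of {C1, C4}, and the restricted closure of {C1} across the fragments never reaches {C4}.
C3 → C5 is preserved.
C1, C4 → C5 is preserved.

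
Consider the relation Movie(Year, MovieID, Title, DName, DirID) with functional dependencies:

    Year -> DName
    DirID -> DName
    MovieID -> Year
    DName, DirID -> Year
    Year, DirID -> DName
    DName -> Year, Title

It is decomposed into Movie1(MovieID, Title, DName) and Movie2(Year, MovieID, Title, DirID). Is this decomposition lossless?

Yes

Common attributes: Movie1 ∩ Movie2 = {MovieID, Title}.
Closure of {MovieID, Title}: MovieID → Year applies, adding Year; Year → DName applies, adding DName. So (MovieID, Title)⁺ = {Year, MovieID, Title, DName}.
This closure contains every attribute of Movie1, so Movie1 ∩ Movie2 → Movie1. The join is lossless.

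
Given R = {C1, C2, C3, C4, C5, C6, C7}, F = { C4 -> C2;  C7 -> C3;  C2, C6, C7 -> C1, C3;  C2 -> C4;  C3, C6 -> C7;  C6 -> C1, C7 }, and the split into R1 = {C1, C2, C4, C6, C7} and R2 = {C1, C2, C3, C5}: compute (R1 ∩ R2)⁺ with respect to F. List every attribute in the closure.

R1 ∩ R2 = {C1, C2}.
C2 → C4 applies, adding C4
Closure: {C1, C2, C4}.

C1, C2, C4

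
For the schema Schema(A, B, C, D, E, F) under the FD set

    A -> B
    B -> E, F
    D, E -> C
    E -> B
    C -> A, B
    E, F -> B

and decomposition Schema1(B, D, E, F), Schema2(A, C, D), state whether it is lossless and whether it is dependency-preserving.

Lossless test: (D)⁺ = {D}, which is a superkey of neither fragment — lossy.
Dependency preservation: the restricted closure of {A} across the fragments never reaches {B}, so A → B cannot be enforced without a join — not preserved.

lossy and not dependency-preserving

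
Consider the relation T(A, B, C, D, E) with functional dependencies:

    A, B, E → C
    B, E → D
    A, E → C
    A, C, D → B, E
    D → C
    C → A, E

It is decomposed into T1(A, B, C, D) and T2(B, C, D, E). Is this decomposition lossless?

Yes

Common attributes: T1 ∩ T2 = {B, C, D}.
Closure of {B, C, D}: C → A, E applies, adding A, E. So (B, C, D)⁺ = {A, B, C, D, E}.
This closure contains every attribute of T1, so T1 ∩ T2 → T1. The join is lossless.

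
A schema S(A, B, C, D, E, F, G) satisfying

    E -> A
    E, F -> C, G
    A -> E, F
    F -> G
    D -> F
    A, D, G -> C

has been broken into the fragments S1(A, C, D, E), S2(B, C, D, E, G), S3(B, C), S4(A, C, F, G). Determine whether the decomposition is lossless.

Yes

Chase test. Columns are A, B, C, D, E, F, G; row i has aⱼ where attribute j ∈ Si, else bᵢⱼ.
Initial tableau (one row per fragment):
  row 1: a1 b12 a3 a4 a5 b16 b17
  row 2: b21 a2 a3 a4 a5 b26 a7
  row 3: b31 a2 a3 b34 b35 b36 b37
  row 4: a1 b42 a3 b44 b45 a6 a7
Rows 1 and 2 agree on E; apply E→A and equate their A entries.
Rows 1 and 2 agree on A; apply A→E, F and equate their E, F entries.
Rows 1 and 4 agree on A; apply A→E, F and equate their E, F entries.
Rows 1 and 2 agree on F; apply F→G and equate their G entries.
Row 2 is now all distinguished symbols — the join is lossless.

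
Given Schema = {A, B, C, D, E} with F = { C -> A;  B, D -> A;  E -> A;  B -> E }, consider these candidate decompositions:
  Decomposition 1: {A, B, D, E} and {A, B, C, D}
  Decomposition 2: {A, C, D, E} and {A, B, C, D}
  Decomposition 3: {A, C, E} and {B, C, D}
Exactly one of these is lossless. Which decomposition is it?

Decomposition 1: common = {A, B, D}, closure = {A, B, D, E} → lossless.
Decomposition 2: common = {A, C, D}, closure = {A, C, D} → lossy.
Decomposition 3: common = {C}, closure = {A, C} → lossy.

Decomposition 1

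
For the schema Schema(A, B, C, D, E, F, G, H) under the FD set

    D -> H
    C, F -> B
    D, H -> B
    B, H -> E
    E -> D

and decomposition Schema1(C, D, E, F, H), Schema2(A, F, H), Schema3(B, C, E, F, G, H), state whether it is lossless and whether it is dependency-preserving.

lossy but dependency-preserving

Lossless test (chase): Rows 1 and 3 agree on C, F; apply C, F→B and equate their B entries. Rows 1 and 3 agree on E; apply E→D and equate their D entries. No row becomes fully distinguished — the join is lossy.
Dependency preservation: D, H → B is not contained in any single fragment, but the restricted closure of its left-hand side across the fragments still reaches the right-hand side; the remaining FDs each lie inside some fragment. All dependencies are preserved.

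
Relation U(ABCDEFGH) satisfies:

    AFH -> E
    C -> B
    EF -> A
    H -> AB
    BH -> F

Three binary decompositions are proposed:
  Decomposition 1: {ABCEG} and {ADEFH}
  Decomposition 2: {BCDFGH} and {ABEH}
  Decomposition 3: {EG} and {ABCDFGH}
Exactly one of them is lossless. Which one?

Decomposition 1: common = {AE}, closure = {AE} → lossy.
Decomposition 2: common = {BH}, closure = {ABEFH} → lossless.
Decomposition 3: common = {G}, closure = {G} → lossy.

Decomposition 2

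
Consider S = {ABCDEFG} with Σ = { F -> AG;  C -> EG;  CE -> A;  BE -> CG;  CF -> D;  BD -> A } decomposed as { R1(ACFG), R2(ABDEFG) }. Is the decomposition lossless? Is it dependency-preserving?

lossy and not dependency-preserving

Lossless test: (AFG)⁺ = {AFG}, which is a superkey of neither fragment — lossy.
Dependency preservation: the restricted closure of {C} across the fragments never reaches {EG}, so C → EG cannot be enforced without a join — not preserved.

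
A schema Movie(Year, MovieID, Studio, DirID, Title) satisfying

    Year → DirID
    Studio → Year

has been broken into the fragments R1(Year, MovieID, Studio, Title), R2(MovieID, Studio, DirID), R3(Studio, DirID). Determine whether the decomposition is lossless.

Yes

Chase test. Columns are Year, MovieID, Studio, DirID, Title; row i has aⱼ where attribute j ∈ Ri, else bᵢⱼ.
Initial tableau (one row per fragment):
  row 1: a1 a2 a3 b14 a5
  row 2: b21 a2 a3 a4 b25
  row 3: b31 b32 a3 a4 b35
Rows 1 and 2 agree on Studio; apply Studio→Year and equate their Year entries.
Rows 1 and 3 agree on Studio; apply Studio→Year and equate their Year entries.
Rows 1 and 2 agree on Year; apply Year→DirID and equate their DirID entries.
Row 1 is now all distinguished symbols — the join is lossless.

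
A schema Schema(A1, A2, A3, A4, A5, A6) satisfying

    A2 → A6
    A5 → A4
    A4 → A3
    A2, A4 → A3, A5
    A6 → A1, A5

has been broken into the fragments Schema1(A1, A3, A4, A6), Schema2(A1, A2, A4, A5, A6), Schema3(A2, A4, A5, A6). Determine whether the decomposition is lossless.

Yes

Chase test. Columns are A1, A2, A3, A4, A5, A6; row i has aⱼ where attribute j ∈ Schemai, else bᵢⱼ.
Initial tableau (one row per fragment):
  row 1: a1 b12 a3 a4 b15 a6
  row 2: a1 a2 b23 a4 a5 a6
  row 3: b31 a2 b33 a4 a5 a6
Rows 1 and 2 agree on A4; apply A4→A3 and equate their A3 entries.
Rows 1 and 3 agree on A4; apply A4→A3 and equate their A3 entries.
Rows 1 and 2 agree on A6; apply A6→A1, A5 and equate their A1, A5 entries.
Rows 1 and 3 agree on A6; apply A6→A1, A5 and equate their A1, A5 entries.
Row 2 is now all distinguished symbols — the join is lossless.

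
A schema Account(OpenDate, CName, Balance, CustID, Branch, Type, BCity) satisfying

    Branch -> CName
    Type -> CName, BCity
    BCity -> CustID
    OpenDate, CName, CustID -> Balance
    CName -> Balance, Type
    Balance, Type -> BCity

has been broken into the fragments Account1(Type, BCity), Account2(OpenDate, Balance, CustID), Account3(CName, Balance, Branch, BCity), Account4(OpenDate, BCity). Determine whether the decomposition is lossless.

Chase test. Columns are OpenDate, CName, Balance, CustID, Branch, Type, BCity; row i has aⱼ where attribute j ∈ Accounti, else bᵢⱼ.
Initial tableau (one row per fragment):
  row 1: b11 b12 b13 b14 b15 a6 a7
  row 2: a1 b22 a3 a4 b25 b26 b27
  row 3: b31 a2 a3 b34 a5 b36 a7
  row 4: a1 b42 b43 b44 b45 b46 a7
Rows 1 and 3 agree on BCity; apply BCity→CustID and equate their CustID entries.
Rows 1 and 4 agree on BCity; apply BCity→CustID and equate their CustID entries.
No row becomes fully distinguished — the join is lossy.

No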